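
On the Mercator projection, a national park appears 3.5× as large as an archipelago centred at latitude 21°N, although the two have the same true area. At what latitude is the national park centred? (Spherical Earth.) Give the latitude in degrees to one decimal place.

60.1°

On Mercator, (apparent₁)/(apparent₂) = sec²φ₁ / sec²φ₂ when true areas are equal.
cos²φ₂ / cos²φ₁ = 3.5  ⇒  cos φ₁ = cos 21° / √3.5 = 0.9336/1.871 = 0.4990.
φ₁ = arccos(0.4990) ≈ 60.1°.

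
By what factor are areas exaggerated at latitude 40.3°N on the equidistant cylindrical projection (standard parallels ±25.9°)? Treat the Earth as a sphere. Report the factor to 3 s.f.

1.18

The equidistant cylindrical projection with φ₀ = 25.9° has h = 1 (meridians true) and k = cos φ₀ / cos φ along parallels.
Areal scale = h·k = 1 × cos φ₀ / cos φ; at 40.3°, h = 1.000, k = 1.179, so h·k = 1.179.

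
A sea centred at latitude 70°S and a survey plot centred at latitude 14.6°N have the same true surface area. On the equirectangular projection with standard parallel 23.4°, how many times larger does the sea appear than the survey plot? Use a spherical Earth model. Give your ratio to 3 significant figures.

The equidistant cylindrical projection with φ₀ = 23.4° has h = 1 (meridians true) and k = cos φ₀ / cos φ along parallels.
Areal scale at 70°: h·k = 1.000 × 2.683 = 2.683.
Areal scale at 14.6°: h·k = 1.000 × 0.9484 = 0.9484.
Ratio = 2.683/0.9484 ≈ 2.83.

2.83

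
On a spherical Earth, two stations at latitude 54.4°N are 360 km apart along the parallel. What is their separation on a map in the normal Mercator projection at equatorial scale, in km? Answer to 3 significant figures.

Mercator is conformal, so the point scale is isotropic: h = k = sec φ = 1/cos φ.
Along the parallel, k = sec 54.4° = 1/0.5821 = 1.718.
Map distance = 360 × 1.718 ≈ 618 km.

618 km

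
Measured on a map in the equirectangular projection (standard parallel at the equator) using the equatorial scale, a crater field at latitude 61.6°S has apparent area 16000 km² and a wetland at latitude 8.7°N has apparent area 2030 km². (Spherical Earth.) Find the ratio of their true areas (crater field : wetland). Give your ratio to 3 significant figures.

3.79

Plate carrée has h = 1 and k = sec φ, giving areal scale sec φ; true area = (apparent area) · cos φ.
True area of crater field: 16000 × cos(61.6°) = 16000 × 0.4756 = 7610 km².
True area of wetland: 2030 × cos(8.7°) = 2030 × 0.9885 = 2007 km².
Ratio = 7610 / 2007 ≈ 3.79.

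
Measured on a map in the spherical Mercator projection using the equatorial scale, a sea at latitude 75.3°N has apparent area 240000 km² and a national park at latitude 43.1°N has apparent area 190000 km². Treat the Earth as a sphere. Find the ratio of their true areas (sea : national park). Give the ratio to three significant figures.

Since Mercator area scale is 1/cos²φ, the true area equals the apparent area multiplied by cos²φ.
True area of sea: 240000 × cos²(75.3°) = 240000 × 0.06439 = 15450 km².
True area of national park: 190000 × cos²(43.1°) = 190000 × 0.5331 = 101300 km².
Ratio = 15450 / 101300 ≈ 0.153.

0.153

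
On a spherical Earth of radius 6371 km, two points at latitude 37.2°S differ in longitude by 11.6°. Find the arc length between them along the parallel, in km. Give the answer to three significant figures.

Arc length along a parallel = R cos φ · Δλ (with Δλ in radians).
= 6371 × cos 37.2° × (11.6° × π/180) = 6371 × 0.7965 × 0.2025 ≈ 1030 km.

1030 km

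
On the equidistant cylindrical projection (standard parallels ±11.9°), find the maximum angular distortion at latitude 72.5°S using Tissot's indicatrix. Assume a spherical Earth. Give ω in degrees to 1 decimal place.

The equidistant cylindrical projection with φ₀ = 11.9° has h = 1 (meridians true) and k = cos φ₀ / cos φ along parallels.
At 72.5°: h = 1.000, k = 3.254; principal scales a = 3.254, b = 1.000.
sin(ω/2) = (a − b)/(a + b) = 2.254/4.254 = 0.5299, so ω = 2 arcsin(0.5299) ≈ 64.0°.

64.0°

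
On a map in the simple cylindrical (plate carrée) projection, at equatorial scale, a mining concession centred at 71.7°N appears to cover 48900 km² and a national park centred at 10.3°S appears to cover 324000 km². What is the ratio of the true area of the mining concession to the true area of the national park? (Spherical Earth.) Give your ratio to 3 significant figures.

0.0482

On the plate carrée, areal scale = h·k = 1 × sec φ, so true area = apparent × cos φ.
True area of mining concession: 48900 × cos(71.7°) = 48900 × 0.3140 = 15350 km².
True area of national park: 324000 × cos(10.3°) = 324000 × 0.9839 = 318800 km².
Ratio = 15350 / 318800 ≈ 0.0482.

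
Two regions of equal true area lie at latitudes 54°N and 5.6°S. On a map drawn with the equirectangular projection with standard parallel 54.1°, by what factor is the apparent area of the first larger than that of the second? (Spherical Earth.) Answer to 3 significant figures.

With standard parallel φ₀ = 54.1°, the equirectangular projection gives x = Rλ cos φ₀, y = Rφ, so h = 1 and k = cos 54.1° / cos φ.
Areal scale at 54°: h·k = 1.000 × 0.9976 = 0.9976.
Areal scale at 5.6°: h·k = 1.000 × 0.5892 = 0.5892.
Ratio = 0.9976/0.5892 ≈ 1.69.

1.69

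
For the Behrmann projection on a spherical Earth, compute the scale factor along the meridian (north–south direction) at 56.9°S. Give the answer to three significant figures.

0.631

The Behrmann projection is cylindrical equal-area with φ₀ = 30°. Cylindrical equal-area (φ₀ = 30°): h = cos φ / cos 30° along meridians, k = cos 30° / cos φ along parallels; h·k = 1.
h = cos 56.9° / cos 30° = 0.5461/0.8660 = 0.6306.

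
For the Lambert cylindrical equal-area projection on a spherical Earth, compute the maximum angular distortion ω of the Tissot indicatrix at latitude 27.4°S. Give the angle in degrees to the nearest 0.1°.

13.6°

The Lambert cylindrical equal-area projection is the cylindrical equal-area projection with its standard parallel at the equator (φ₀ = 0). Cylindrical equal-area (φ₀ = 0°): h = cos φ / cos 0° along meridians, k = cos 0° / cos φ along parallels; h·k = 1.
At 27.4°: h = 0.8878, k = 1.126; principal scales a = 1.126, b = 0.8878.
sin(ω/2) = (a − b)/(a + b) = 0.2385/2.014 = 0.1184, so ω = 2 arcsin(0.1184) ≈ 13.6°.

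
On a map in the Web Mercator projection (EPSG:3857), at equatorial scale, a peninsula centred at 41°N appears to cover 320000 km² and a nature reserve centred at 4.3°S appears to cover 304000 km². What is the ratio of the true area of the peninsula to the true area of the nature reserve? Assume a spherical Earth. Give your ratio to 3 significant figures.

0.603

On Mercator the areal scale is sec²φ, so true area = apparent × cos²φ.
True area of peninsula: 320000 × cos²(41°) = 320000 × 0.5696 = 182300 km².
True area of nature reserve: 304000 × cos²(4.3°) = 304000 × 0.9944 = 302300 km².
Ratio = 182300 / 302300 ≈ 0.603.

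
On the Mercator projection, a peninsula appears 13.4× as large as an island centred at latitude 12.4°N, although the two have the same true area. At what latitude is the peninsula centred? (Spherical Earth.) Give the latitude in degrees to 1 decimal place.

On Mercator, (apparent₁)/(apparent₂) = sec²φ₁ / sec²φ₂ when true areas are equal.
cos²φ₂ / cos²φ₁ = 13.4  ⇒  cos φ₁ = cos 12.4° / √13.4 = 0.9767/3.661 = 0.2668.
φ₁ = arccos(0.2668) ≈ 74.5°.

74.5°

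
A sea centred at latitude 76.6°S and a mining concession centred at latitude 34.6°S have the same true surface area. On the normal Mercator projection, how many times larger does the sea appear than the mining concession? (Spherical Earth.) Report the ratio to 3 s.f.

On Mercator, area is exaggerated by sec²φ = 1/cos²φ.
At 76.6°: sec²(76.6°) = 1/0.2317² = 18.62.
At 34.6°: sec²(34.6°) = 1/0.8231² = 1.476.
Ratio = 18.62/1.476 = cos²(34.6°)/cos²(76.6°) ≈ 12.6.

12.6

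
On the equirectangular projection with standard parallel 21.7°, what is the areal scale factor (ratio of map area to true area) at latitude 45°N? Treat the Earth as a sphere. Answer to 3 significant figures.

With standard parallel φ₀ = 21.7°, the equirectangular projection gives x = Rλ cos φ₀, y = Rφ, so h = 1 and k = cos 21.7° / cos φ.
Areal scale = h·k = 1 × cos φ₀ / cos φ; at 45°, h = 1.000, k = 1.314, so h·k = 1.314.

1.31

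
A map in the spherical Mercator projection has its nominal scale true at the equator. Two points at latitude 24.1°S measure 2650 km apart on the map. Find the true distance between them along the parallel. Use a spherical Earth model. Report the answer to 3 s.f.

For Mercator, h = k = sec φ (a conformal cylindrical projection has a single point scale, 1/cos φ).
Along the parallel at 24.1°, map distances are exaggerated by k = sec 24.1° = 1.095.
True distance = 2650 / 1.095 = 2650 × cos 24.1° ≈ 2420 km.

2420 km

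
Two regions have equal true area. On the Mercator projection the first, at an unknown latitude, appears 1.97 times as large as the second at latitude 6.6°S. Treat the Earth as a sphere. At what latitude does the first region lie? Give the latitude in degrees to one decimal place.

Mercator areal scale is sec²φ, so apparent-area ratio = sec²φ₁ / sec²φ₂ = cos²φ₂ / cos²φ₁.
cos²φ₂ / cos²φ₁ = 1.97  ⇒  cos φ₁ = cos 6.6° / √1.97 = 0.9934/1.404 = 0.7077.
φ₁ = arccos(0.7077) ≈ 44.9°.

44.9°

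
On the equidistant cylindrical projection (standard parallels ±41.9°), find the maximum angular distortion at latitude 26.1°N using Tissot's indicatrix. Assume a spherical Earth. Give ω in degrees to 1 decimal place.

In the equirectangular projection with standard parallel φ₀ = 41.9° (x = Rλ cos φ₀, y = Rφ), meridians are true-scale (h = 1) and the parallel scale is k = cos φ₀ / cos φ.
At 26.1°: h = 1.000, k = 0.8288; principal scales a = 1.000, b = 0.8288.
sin(ω/2) = (a − b)/(a + b) = 0.1712/1.829 = 0.09360, so ω = 2 arcsin(0.09360) ≈ 10.7°.

10.7°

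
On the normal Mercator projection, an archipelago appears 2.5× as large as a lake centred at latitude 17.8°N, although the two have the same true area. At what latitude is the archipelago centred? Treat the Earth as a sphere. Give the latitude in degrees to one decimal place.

53.0°

On Mercator, (apparent₁)/(apparent₂) = sec²φ₁ / sec²φ₂ when true areas are equal.
cos²φ₂ / cos²φ₁ = 2.5  ⇒  cos φ₁ = cos 17.8° / √2.5 = 0.9521/1.581 = 0.6022.
φ₁ = arccos(0.6022) ≈ 53.0°.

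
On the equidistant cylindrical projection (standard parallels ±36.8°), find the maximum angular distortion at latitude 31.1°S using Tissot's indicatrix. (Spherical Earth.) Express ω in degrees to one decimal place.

In the equirectangular projection with standard parallel φ₀ = 36.8° (x = Rλ cos φ₀, y = Rφ), meridians are true-scale (h = 1) and the parallel scale is k = cos φ₀ / cos φ.
At 31.1°: h = 1.000, k = 0.9351; principal scales a = 1.000, b = 0.9351.
sin(ω/2) = (a − b)/(a + b) = 0.06486/1.935 = 0.03352, so ω = 2 arcsin(0.03352) ≈ 3.8°.

3.8°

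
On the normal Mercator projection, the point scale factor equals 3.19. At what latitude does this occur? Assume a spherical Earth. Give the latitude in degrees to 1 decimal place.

71.7°

Mercator scale is k = sec φ = 1/cos φ.
1/cos φ = 3.19  ⇒  cos φ = 0.3135  ⇒  φ = arccos(0.3135) ≈ 71.7°.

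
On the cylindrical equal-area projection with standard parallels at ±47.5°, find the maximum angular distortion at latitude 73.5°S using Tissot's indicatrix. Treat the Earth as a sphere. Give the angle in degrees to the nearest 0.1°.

Cylindrical equal-area (φ₀ = 47.5°): h = cos φ / cos 47.5° along meridians, k = cos 47.5° / cos φ along parallels; h·k = 1.
At 73.5°: h = 0.4204, k = 2.379; principal scales a = 2.379, b = 0.4204.
sin(ω/2) = (a − b)/(a + b) = 1.958/2.799 = 0.6996, so ω = 2 arcsin(0.6996) ≈ 88.8°.

88.8°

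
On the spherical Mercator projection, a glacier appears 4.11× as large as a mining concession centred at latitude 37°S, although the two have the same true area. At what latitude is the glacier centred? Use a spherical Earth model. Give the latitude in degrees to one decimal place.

For equal true areas on Mercator, apparent areas scale as sec²φ, so the ratio is cos²φ₂ / cos²φ₁.
cos²φ₂ / cos²φ₁ = 4.11  ⇒  cos φ₁ = cos 37° / √4.11 = 0.7986/2.027 = 0.3939.
φ₁ = arccos(0.3939) ≈ 66.8°.

66.8°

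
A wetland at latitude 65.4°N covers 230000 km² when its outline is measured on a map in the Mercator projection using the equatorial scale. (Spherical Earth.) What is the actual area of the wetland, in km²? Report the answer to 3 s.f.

39900 km²

The Mercator projection is conformal; its linear scale factor is the same in every direction and equals sec φ = 1/cos φ.
Areal scale = k² = sec²φ = 1/cos²(65.4°) = 1/0.4163² = 5.771.
True area = apparent / (areal scale) = 230000 / 5.771 ≈ 39900 km².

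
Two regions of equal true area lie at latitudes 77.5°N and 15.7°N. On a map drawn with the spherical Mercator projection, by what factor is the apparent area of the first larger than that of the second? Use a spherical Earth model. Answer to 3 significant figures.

Mercator areal scale is sec²φ.
At 77.5°: sec²(77.5°) = 1/0.2164² = 21.35.
At 15.7°: sec²(15.7°) = 1/0.9627² = 1.079.
Ratio = 21.35/1.079 = cos²(15.7°)/cos²(77.5°) ≈ 19.8.

19.8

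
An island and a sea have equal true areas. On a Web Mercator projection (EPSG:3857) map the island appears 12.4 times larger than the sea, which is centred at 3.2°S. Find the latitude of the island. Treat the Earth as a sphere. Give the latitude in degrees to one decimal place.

73.5°

On Mercator, (apparent₁)/(apparent₂) = sec²φ₁ / sec²φ₂ when true areas are equal.
cos²φ₂ / cos²φ₁ = 12.4  ⇒  cos φ₁ = cos 3.2° / √12.4 = 0.9984/3.521 = 0.2835.
φ₁ = arccos(0.2835) ≈ 73.5°.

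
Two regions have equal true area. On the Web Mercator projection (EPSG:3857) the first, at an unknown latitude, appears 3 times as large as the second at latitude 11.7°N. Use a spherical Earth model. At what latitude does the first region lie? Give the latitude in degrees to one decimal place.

For equal true areas on Mercator, apparent areas scale as sec²φ, so the ratio is cos²φ₂ / cos²φ₁.
cos²φ₂ / cos²φ₁ = 3  ⇒  cos φ₁ = cos 11.7° / √3 = 0.9792/1.732 = 0.5654.
φ₁ = arccos(0.5654) ≈ 55.6°.

55.6°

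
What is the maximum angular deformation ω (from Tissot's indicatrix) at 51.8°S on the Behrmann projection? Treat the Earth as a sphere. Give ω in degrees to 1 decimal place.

Behrmann is a cylindrical equal-area projection with standard parallels at ±30°. A cylindrical equal-area projection with standard parallel φ₀ has meridian scale h = cos φ / cos φ₀ and parallel scale k = cos φ₀ / cos φ (so areas are preserved, h·k = 1).
At 51.8°: h = 0.7141, k = 1.400; principal scales a = 1.400, b = 0.7141.
sin(ω/2) = (a − b)/(a + b) = 0.6863/2.114 = 0.3246, so ω = 2 arcsin(0.3246) ≈ 37.9°.

37.9°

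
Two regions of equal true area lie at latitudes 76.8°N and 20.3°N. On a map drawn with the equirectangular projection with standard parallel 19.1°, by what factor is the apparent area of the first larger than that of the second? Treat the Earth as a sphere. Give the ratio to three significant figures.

4.11

With standard parallel φ₀ = 19.1°, the equirectangular projection gives x = Rλ cos φ₀, y = Rφ, so h = 1 and k = cos 19.1° / cos φ.
Areal scale at 76.8°: h·k = 1.000 × 4.138 = 4.138.
Areal scale at 20.3°: h·k = 1.000 × 1.008 = 1.008.
Ratio = 4.138/1.008 ≈ 4.11.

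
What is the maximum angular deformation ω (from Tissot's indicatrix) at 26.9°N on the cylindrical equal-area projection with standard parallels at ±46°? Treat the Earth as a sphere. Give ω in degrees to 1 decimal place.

28.3°

A cylindrical equal-area projection with standard parallel φ₀ has meridian scale h = cos φ / cos φ₀ and parallel scale k = cos φ₀ / cos φ (so areas are preserved, h·k = 1).
At 26.9°: h = 1.284, k = 0.7789; principal scales a = 1.284, b = 0.7789.
sin(ω/2) = (a − b)/(a + b) = 0.5049/2.063 = 0.2447, so ω = 2 arcsin(0.2447) ≈ 28.3°.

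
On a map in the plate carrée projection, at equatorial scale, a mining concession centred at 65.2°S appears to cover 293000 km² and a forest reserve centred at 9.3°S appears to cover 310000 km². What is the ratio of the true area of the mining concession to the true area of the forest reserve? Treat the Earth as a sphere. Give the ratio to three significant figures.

0.402

Plate carrée has h = 1 and k = sec φ, giving areal scale sec φ; true area = (apparent area) · cos φ.
True area of mining concession: 293000 × cos(65.2°) = 293000 × 0.4195 = 122900 km².
True area of forest reserve: 310000 × cos(9.3°) = 310000 × 0.9869 = 305900 km².
Ratio = 122900 / 305900 ≈ 0.402.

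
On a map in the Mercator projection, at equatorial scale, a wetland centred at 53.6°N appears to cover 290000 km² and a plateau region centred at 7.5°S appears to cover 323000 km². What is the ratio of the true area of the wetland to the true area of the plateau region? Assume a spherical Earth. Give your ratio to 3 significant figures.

0.322

Since Mercator area scale is 1/cos²φ, the true area equals the apparent area multiplied by cos²φ.
True area of wetland: 290000 × cos²(53.6°) = 290000 × 0.3521 = 102100 km².
True area of plateau region: 323000 × cos²(7.5°) = 323000 × 0.9830 = 317500 km².
Ratio = 102100 / 317500 ≈ 0.322.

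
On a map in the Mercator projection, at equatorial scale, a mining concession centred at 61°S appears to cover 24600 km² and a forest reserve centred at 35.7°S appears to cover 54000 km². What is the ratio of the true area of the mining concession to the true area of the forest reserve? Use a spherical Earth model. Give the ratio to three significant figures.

On Mercator the areal scale is sec²φ, so true area = apparent × cos²φ.
True area of mining concession: 24600 × cos²(61°) = 24600 × 0.2350 = 5782 km².
True area of forest reserve: 54000 × cos²(35.7°) = 54000 × 0.6595 = 35610 km².
Ratio = 5782 / 35610 ≈ 0.162.

0.162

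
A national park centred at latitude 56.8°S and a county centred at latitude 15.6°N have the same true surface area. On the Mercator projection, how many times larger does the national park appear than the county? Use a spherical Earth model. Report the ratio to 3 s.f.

3.09

Mercator areal scale is sec²φ.
At 56.8°: sec²(56.8°) = 1/0.5476² = 3.335.
At 15.6°: sec²(15.6°) = 1/0.9632² = 1.078.
Ratio = 3.335/1.078 = cos²(15.6°)/cos²(56.8°) ≈ 3.09.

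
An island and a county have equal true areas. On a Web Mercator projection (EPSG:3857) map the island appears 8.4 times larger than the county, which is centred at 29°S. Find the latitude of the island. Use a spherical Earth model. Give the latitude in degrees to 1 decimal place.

Mercator areal scale is sec²φ, so apparent-area ratio = sec²φ₁ / sec²φ₂ = cos²φ₂ / cos²φ₁.
cos²φ₂ / cos²φ₁ = 8.4  ⇒  cos φ₁ = cos 29° / √8.4 = 0.8746/2.898 = 0.3018.
φ₁ = arccos(0.3018) ≈ 72.4°.

72.4°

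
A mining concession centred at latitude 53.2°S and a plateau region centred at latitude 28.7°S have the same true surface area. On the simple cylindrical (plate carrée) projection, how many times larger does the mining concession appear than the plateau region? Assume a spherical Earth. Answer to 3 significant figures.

1.46

For the equirectangular projection with φ₀ = 0 (plate carrée), h = 1 along meridians and k = sec φ along parallels.
Areal scale at 53.2°: h·k = 1.000 × 1.669 = 1.669.
Areal scale at 28.7°: h·k = 1.000 × 1.140 = 1.140.
Ratio = 1.669/1.140 ≈ 1.46.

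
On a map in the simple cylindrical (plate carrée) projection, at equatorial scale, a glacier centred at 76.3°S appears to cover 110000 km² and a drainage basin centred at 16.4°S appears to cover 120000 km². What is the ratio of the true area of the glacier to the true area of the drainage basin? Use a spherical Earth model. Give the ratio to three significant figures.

0.226

On the plate carrée, areal scale = h·k = 1 × sec φ, so true area = apparent × cos φ.
True area of glacier: 110000 × cos(76.3°) = 110000 × 0.2368 = 26050 km².
True area of drainage basin: 120000 × cos(16.4°) = 120000 × 0.9593 = 115100 km².
Ratio = 26050 / 115100 ≈ 0.226.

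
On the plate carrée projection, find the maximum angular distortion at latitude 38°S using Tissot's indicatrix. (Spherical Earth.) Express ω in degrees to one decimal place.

In the plate carrée (x = Rλ, y = Rφ), meridians are true-scale (h = 1) and parallels are stretched by k = sec φ.
At 38°: h = 1.000, k = 1.269; principal scales a = 1.269, b = 1.000.
sin(ω/2) = (a − b)/(a + b) = 0.2690/2.269 = 0.1186, so ω = 2 arcsin(0.1186) ≈ 13.6°.

13.6°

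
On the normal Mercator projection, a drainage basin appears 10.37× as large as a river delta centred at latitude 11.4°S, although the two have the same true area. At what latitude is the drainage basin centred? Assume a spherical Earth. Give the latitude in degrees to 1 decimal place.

72.3°

On Mercator, (apparent₁)/(apparent₂) = sec²φ₁ / sec²φ₂ when true areas are equal.
cos²φ₂ / cos²φ₁ = 10.37  ⇒  cos φ₁ = cos 11.4° / √10.37 = 0.9803/3.220 = 0.3044.
φ₁ = arccos(0.3044) ≈ 72.3°.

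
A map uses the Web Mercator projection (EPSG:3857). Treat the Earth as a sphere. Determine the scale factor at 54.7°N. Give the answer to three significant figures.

Mercator is conformal, so the point scale is isotropic: h = k = sec φ = 1/cos φ.
k = 1/cos 54.7° = 1/0.5779 = 1.731.

1.73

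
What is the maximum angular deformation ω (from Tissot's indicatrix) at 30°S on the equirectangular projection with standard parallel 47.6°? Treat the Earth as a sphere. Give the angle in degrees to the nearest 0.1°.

14.3°

The equidistant cylindrical projection with φ₀ = 47.6° has h = 1 (meridians true) and k = cos φ₀ / cos φ along parallels.
At 30°: h = 1.000, k = 0.7786; principal scales a = 1.000, b = 0.7786.
sin(ω/2) = (a − b)/(a + b) = 0.2214/1.779 = 0.1245, so ω = 2 arcsin(0.1245) ≈ 14.3°.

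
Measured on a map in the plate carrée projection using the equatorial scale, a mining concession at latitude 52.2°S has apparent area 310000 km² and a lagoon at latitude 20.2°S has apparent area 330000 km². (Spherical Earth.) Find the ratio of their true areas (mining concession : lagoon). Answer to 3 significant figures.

0.613

On the plate carrée, areal scale = h·k = 1 × sec φ, so true area = apparent × cos φ.
True area of mining concession: 310000 × cos(52.2°) = 310000 × 0.6129 = 190000 km².
True area of lagoon: 330000 × cos(20.2°) = 330000 × 0.9385 = 309700 km².
Ratio = 190000 / 309700 ≈ 0.613.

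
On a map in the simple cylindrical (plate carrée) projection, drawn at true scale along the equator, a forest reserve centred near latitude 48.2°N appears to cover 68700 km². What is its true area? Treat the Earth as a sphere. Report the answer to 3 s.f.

Plate carrée maps x = Rλ, y = Rφ. The meridian scale is h = 1 and the parallel scale is k = 1/cos φ = sec φ.
Areal scale = h·k = 1 × sec φ; at 48.2°, h = 1.000, k = 1.500, so h·k = 1.500.
True area = apparent / (areal scale) = 68700 / 1.500 ≈ 45800 km².

45800 km²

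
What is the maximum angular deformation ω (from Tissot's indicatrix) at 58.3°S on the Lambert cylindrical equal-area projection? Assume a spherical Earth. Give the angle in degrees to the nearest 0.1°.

The Lambert cylindrical equal-area projection is the cylindrical equal-area projection with its standard parallel at the equator (φ₀ = 0). For cylindrical equal-area with standard parallel φ₀, h = cos φ / cos φ₀ and k = cos φ₀ / cos φ, so h·k = 1.
At 58.3°: h = 0.5255, k = 1.903; principal scales a = 1.903, b = 0.5255.
sin(ω/2) = (a − b)/(a + b) = 1.378/2.429 = 0.5673, so ω = 2 arcsin(0.5673) ≈ 69.1°.

69.1°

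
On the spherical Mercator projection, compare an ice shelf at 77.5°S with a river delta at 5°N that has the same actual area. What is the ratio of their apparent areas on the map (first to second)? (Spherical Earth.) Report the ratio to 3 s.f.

Mercator is conformal with k = sec φ, so areal scale = k² = sec²φ.
At 77.5°: sec²(77.5°) = 1/0.2164² = 21.35.
At 5°: sec²(5°) = 1/0.9962² = 1.008.
Ratio = 21.35/1.008 = cos²(5°)/cos²(77.5°) ≈ 21.2.

21.2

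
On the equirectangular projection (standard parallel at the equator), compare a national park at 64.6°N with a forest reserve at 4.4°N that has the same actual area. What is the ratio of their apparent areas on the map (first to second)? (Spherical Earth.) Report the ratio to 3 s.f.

2.32

In the plate carrée (x = Rλ, y = Rφ), meridians are true-scale (h = 1) and parallels are stretched by k = sec φ.
Areal scale at 64.6°: h·k = 1.000 × 2.331 = 2.331.
Areal scale at 4.4°: h·k = 1.000 × 1.003 = 1.003.
Ratio = 2.331/1.003 ≈ 2.32.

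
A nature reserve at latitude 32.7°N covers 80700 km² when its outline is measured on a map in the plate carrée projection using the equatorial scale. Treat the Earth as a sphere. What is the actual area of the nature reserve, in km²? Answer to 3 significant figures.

For the equirectangular projection with φ₀ = 0 (plate carrée), h = 1 along meridians and k = sec φ along parallels.
Areal scale = h·k = 1 × sec φ; at 32.7°, h = 1.000, k = 1.188, so h·k = 1.188.
True area = apparent / (areal scale) = 80700 / 1.188 ≈ 67900 km².

67900 km²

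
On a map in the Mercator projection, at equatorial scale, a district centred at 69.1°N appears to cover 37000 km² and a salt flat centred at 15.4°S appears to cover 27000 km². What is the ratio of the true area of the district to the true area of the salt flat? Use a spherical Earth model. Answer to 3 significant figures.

Mercator's areal exaggeration is sec²φ; hence true area = (apparent area) · cos²φ.
True area of district: 37000 × cos²(69.1°) = 37000 × 0.1273 = 4709 km².
True area of salt flat: 27000 × cos²(15.4°) = 27000 × 0.9295 = 25100 km².
Ratio = 4709 / 25100 ≈ 0.188.

0.188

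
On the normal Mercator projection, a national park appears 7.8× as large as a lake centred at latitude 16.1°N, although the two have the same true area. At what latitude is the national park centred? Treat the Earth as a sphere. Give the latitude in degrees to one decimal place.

69.9°

Mercator areal scale is sec²φ, so apparent-area ratio = sec²φ₁ / sec²φ₂ = cos²φ₂ / cos²φ₁.
cos²φ₂ / cos²φ₁ = 7.8  ⇒  cos φ₁ = cos 16.1° / √7.8 = 0.9608/2.793 = 0.3440.
φ₁ = arccos(0.3440) ≈ 69.9°.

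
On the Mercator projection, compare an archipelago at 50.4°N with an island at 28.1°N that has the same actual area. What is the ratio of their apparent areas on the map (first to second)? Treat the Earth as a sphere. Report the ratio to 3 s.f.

1.92

Mercator areal scale is sec²φ.
At 50.4°: sec²(50.4°) = 1/0.6374² = 2.461.
At 28.1°: sec²(28.1°) = 1/0.8821² = 1.285.
Ratio = 2.461/1.285 = cos²(28.1°)/cos²(50.4°) ≈ 1.92.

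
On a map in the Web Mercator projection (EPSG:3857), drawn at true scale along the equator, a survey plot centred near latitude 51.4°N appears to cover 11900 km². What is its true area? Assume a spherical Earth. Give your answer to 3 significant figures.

The Mercator projection is conformal; its linear scale factor is the same in every direction and equals sec φ = 1/cos φ.
Areal scale = k² = sec²φ = 1/cos²(51.4°) = 1/0.6239² = 2.569.
True area = apparent / (areal scale) = 11900 / 2.569 ≈ 4630 km².

4630 km²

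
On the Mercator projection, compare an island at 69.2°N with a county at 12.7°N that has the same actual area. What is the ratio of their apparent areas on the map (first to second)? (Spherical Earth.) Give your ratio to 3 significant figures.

7.55

Mercator areal scale is sec²φ.
At 69.2°: sec²(69.2°) = 1/0.3551² = 7.930.
At 12.7°: sec²(12.7°) = 1/0.9755² = 1.051.
Ratio = 7.930/1.051 = cos²(12.7°)/cos²(69.2°) ≈ 7.55.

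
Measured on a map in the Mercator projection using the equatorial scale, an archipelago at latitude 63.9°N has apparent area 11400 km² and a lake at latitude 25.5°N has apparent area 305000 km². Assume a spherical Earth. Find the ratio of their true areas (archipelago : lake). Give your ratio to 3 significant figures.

0.00888

Since Mercator area scale is 1/cos²φ, the true area equals the apparent area multiplied by cos²φ.
True area of archipelago: 11400 × cos²(63.9°) = 11400 × 0.1935 = 2206 km².
True area of lake: 305000 × cos²(25.5°) = 305000 × 0.8147 = 248500 km².
Ratio = 2206 / 248500 ≈ 0.00888.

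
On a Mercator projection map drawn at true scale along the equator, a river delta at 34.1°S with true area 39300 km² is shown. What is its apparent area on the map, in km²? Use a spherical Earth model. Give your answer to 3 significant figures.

57300 km²

For Mercator, h = k = sec φ (a conformal cylindrical projection has a single point scale, 1/cos φ).
Areal scale = k² = sec²φ = 1/cos²(34.1°) = 1/0.8281² = 1.458.
Apparent area = 39300 × 1.458 ≈ 57300 km².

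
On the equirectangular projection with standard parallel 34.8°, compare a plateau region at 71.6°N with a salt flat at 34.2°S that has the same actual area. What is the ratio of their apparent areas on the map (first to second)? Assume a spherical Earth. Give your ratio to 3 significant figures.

2.62

In the equirectangular projection with standard parallel φ₀ = 34.8° (x = Rλ cos φ₀, y = Rφ), meridians are true-scale (h = 1) and the parallel scale is k = cos φ₀ / cos φ.
Areal scale at 71.6°: h·k = 1.000 × 2.601 = 2.601.
Areal scale at 34.2°: h·k = 1.000 × 0.9928 = 0.9928.
Ratio = 2.601/0.9928 ≈ 2.62.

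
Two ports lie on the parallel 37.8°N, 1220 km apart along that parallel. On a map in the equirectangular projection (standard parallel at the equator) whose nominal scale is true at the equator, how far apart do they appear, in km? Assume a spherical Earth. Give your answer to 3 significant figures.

Plate carrée maps x = Rλ, y = Rφ. The meridian scale is h = 1 and the parallel scale is k = 1/cos φ = sec φ.
Along the parallel, k = sec 37.8° = 1/0.7902 = 1.266.
Map distance = 1220 × 1.266 ≈ 1540 km.

1540 km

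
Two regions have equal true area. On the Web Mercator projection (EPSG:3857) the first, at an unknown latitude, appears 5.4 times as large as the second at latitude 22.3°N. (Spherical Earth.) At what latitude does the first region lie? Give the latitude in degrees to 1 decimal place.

On Mercator, (apparent₁)/(apparent₂) = sec²φ₁ / sec²φ₂ when true areas are equal.
cos²φ₂ / cos²φ₁ = 5.4  ⇒  cos φ₁ = cos 22.3° / √5.4 = 0.9252/2.324 = 0.3981.
φ₁ = arccos(0.3981) ≈ 66.5°.

66.5°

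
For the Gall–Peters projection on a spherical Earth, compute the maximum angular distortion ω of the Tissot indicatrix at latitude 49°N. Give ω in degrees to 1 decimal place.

8.6°

The Gall–Peters projection is cylindrical equal-area with φ₀ = 45°. A cylindrical equal-area projection with standard parallel φ₀ has meridian scale h = cos φ / cos φ₀ and parallel scale k = cos φ₀ / cos φ (so areas are preserved, h·k = 1).
At 49°: h = 0.9278, k = 1.078; principal scales a = 1.078, b = 0.9278.
sin(ω/2) = (a − b)/(a + b) = 0.1500/2.006 = 0.07479, so ω = 2 arcsin(0.07479) ≈ 8.6°.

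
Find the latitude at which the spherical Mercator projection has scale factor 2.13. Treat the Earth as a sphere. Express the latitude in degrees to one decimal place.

62.0°

Mercator scale is k = sec φ = 1/cos φ.
1/cos φ = 2.13  ⇒  cos φ = 0.4695  ⇒  φ = arccos(0.4695) ≈ 62.0°.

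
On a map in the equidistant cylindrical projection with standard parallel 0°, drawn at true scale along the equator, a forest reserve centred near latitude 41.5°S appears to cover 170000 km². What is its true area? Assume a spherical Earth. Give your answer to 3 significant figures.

In the plate carrée (x = Rλ, y = Rφ), meridians are true-scale (h = 1) and parallels are stretched by k = sec φ.
Areal scale = h·k = 1 × sec φ; at 41.5°, h = 1.000, k = 1.335, so h·k = 1.335.
True area = apparent / (areal scale) = 170000 / 1.335 ≈ 127000 km².

127000 km²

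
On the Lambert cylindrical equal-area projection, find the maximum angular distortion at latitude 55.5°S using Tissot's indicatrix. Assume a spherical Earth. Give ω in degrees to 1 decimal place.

The Lambert cylindrical equal-area projection is the cylindrical equal-area projection with its standard parallel at the equator (φ₀ = 0). A cylindrical equal-area projection with standard parallel φ₀ has meridian scale h = cos φ / cos φ₀ and parallel scale k = cos φ₀ / cos φ (so areas are preserved, h·k = 1).
At 55.5°: h = 0.5664, k = 1.766; principal scales a = 1.766, b = 0.5664.
sin(ω/2) = (a − b)/(a + b) = 1.199/2.332 = 0.5142, so ω = 2 arcsin(0.5142) ≈ 61.9°.

61.9°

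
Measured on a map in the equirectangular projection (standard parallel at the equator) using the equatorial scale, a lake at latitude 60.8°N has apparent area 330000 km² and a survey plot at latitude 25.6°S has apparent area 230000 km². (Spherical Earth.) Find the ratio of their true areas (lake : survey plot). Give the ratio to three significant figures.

Plate carrée has h = 1 and k = sec φ, giving areal scale sec φ; true area = (apparent area) · cos φ.
True area of lake: 330000 × cos(60.8°) = 330000 × 0.4879 = 161000 km².
True area of survey plot: 230000 × cos(25.6°) = 230000 × 0.9018 = 207400 km².
Ratio = 161000 / 207400 ≈ 0.776.

0.776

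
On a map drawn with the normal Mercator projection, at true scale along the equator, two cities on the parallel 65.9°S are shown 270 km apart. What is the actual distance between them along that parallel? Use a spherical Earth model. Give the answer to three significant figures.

110 km

For Mercator, h = k = sec φ (a conformal cylindrical projection has a single point scale, 1/cos φ).
Along the parallel at 65.9°, map distances are exaggerated by k = sec 65.9° = 2.449.
True distance = 270 / 2.449 = 270 × cos 65.9° ≈ 110 km.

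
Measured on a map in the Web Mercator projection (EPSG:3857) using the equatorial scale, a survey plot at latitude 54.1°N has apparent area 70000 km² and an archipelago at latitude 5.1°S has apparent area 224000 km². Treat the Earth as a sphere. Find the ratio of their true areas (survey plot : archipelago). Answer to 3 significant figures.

0.108

On Mercator the areal scale is sec²φ, so true area = apparent × cos²φ.
True area of survey plot: 70000 × cos²(54.1°) = 70000 × 0.3438 = 24070 km².
True area of archipelago: 224000 × cos²(5.1°) = 224000 × 0.9921 = 222200 km².
Ratio = 24070 / 222200 ≈ 0.108.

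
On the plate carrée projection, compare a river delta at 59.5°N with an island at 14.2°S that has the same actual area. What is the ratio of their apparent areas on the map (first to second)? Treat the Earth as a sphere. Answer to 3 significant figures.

In the plate carrée (x = Rλ, y = Rφ), meridians are true-scale (h = 1) and parallels are stretched by k = sec φ.
Areal scale at 59.5°: h·k = 1.000 × 1.970 = 1.970.
Areal scale at 14.2°: h·k = 1.000 × 1.032 = 1.032.
Ratio = 1.970/1.032 ≈ 1.91.

1.91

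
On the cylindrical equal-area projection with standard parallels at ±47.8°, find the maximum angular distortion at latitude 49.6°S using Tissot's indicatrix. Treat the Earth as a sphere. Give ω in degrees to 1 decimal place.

A cylindrical equal-area projection with standard parallel φ₀ has meridian scale h = cos φ / cos φ₀ and parallel scale k = cos φ₀ / cos φ (so areas are preserved, h·k = 1).
At 49.6°: h = 0.9649, k = 1.036; principal scales a = 1.036, b = 0.9649.
sin(ω/2) = (a − b)/(a + b) = 0.07155/2.001 = 0.03575, so ω = 2 arcsin(0.03575) ≈ 4.1°.

4.1°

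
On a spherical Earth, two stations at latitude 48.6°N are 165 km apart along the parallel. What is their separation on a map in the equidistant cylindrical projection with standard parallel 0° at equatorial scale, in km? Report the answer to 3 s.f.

For the equirectangular projection with φ₀ = 0 (plate carrée), h = 1 along meridians and k = sec φ along parallels.
Along the parallel, k = sec 48.6° = 1/0.6613 = 1.512.
Map distance = 165 × 1.512 ≈ 250 km.

250 km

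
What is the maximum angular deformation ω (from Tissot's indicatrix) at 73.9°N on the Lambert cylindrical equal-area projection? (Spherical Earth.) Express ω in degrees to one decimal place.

The Lambert cylindrical equal-area projection is the cylindrical equal-area projection with its standard parallel at the equator (φ₀ = 0). Cylindrical equal-area (φ₀ = 0°): h = cos φ / cos 0° along meridians, k = cos 0° / cos φ along parallels; h·k = 1.
At 73.9°: h = 0.2773, k = 3.606; principal scales a = 3.606, b = 0.2773.
sin(ω/2) = (a − b)/(a + b) = 3.329/3.883 = 0.8572, so ω = 2 arcsin(0.8572) ≈ 118.0°.

118.0°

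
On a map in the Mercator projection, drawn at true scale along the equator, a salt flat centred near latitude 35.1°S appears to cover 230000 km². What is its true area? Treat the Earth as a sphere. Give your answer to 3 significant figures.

The Mercator projection is conformal; its linear scale factor is the same in every direction and equals sec φ = 1/cos φ.
Areal scale = k² = sec²φ = 1/cos²(35.1°) = 1/0.8181² = 1.494.
True area = apparent / (areal scale) = 230000 / 1.494 ≈ 154000 km².

154000 km²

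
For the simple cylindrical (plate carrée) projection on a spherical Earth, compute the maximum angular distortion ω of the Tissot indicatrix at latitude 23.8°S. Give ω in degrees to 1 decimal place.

5.1°

For the equirectangular projection with φ₀ = 0 (plate carrée), h = 1 along meridians and k = sec φ along parallels.
At 23.8°: h = 1.000, k = 1.093; principal scales a = 1.093, b = 1.000.
sin(ω/2) = (a − b)/(a + b) = 0.09294/2.093 = 0.04441, so ω = 2 arcsin(0.04441) ≈ 5.1°.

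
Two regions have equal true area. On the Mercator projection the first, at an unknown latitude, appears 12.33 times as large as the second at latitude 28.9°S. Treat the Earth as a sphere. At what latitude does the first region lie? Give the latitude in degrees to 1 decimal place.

75.6°

Mercator areal scale is sec²φ, so apparent-area ratio = sec²φ₁ / sec²φ₂ = cos²φ₂ / cos²φ₁.
cos²φ₂ / cos²φ₁ = 12.33  ⇒  cos φ₁ = cos 28.9° / √12.33 = 0.8755/3.511 = 0.2493.
φ₁ = arccos(0.2493) ≈ 75.6°.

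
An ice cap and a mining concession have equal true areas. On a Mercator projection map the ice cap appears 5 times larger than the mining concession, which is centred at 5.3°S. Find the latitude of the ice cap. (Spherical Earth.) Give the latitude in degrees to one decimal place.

63.6°

On Mercator, (apparent₁)/(apparent₂) = sec²φ₁ / sec²φ₂ when true areas are equal.
cos²φ₂ / cos²φ₁ = 5  ⇒  cos φ₁ = cos 5.3° / √5 = 0.9957/2.236 = 0.4453.
φ₁ = arccos(0.4453) ≈ 63.6°.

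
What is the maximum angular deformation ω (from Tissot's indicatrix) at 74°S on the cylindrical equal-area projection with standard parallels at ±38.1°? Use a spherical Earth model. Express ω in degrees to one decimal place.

102.8°

A cylindrical equal-area projection with standard parallel φ₀ has meridian scale h = cos φ / cos φ₀ and parallel scale k = cos φ₀ / cos φ (so areas are preserved, h·k = 1).
At 74°: h = 0.3503, k = 2.855; principal scales a = 2.855, b = 0.3503.
sin(ω/2) = (a − b)/(a + b) = 2.505/3.205 = 0.7814, so ω = 2 arcsin(0.7814) ≈ 102.8°.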